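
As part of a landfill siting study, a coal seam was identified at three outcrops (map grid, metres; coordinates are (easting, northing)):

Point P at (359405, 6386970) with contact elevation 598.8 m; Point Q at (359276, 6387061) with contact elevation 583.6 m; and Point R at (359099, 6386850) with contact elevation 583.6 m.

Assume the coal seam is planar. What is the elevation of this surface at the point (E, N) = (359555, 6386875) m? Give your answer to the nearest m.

Two edge vectors: Point P→Point Q = (-129, 91, -15.2), Point P→Point R = (-306, -120, -15.2).
Normal n = (Point P→Point Q) × (Point P→Point R) = (-3207.2, 2690.4, 43326).
So ∂z/∂E = −n_x/n_z = 0.07402483 and ∂z/∂N = −n_y/n_z = −0.06209666.
Intercept c from Point P: 598.8 − 26604.90 + 396609.52 = 370603.42.
At (359555, 6386875): z = 26616.0 − 396603.6 + 370603.42 = 615.8 m.

616 m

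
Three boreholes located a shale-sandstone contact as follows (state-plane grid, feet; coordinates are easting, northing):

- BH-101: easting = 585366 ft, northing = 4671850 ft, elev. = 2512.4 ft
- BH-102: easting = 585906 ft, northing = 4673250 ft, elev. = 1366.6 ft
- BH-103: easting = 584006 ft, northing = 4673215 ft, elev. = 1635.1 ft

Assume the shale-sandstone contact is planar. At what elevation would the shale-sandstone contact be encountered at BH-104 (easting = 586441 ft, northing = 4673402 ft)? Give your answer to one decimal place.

Two edge vectors: BH-101→BH-102 = (540, 1400, -1145.8), BH-101→BH-103 = (-1360, 1365, -877.3).
Normal n = (BH-101→BH-102) × (BH-101→BH-103) = (335797, 2032030, 2641100).
So ∂z/∂easting = −n_x/n_z = −0.127142857 and ∂z/∂northing = −n_y/n_z = −0.769387755.
Intercept c from BH-101: 2512.4 + 74425.11 + 3594464.18 = 3671401.69.
At (586441, 4673402): z = −74561.8 − 3595658.3 + 3671401.69 = 1181.6 ft.

1181.6 ft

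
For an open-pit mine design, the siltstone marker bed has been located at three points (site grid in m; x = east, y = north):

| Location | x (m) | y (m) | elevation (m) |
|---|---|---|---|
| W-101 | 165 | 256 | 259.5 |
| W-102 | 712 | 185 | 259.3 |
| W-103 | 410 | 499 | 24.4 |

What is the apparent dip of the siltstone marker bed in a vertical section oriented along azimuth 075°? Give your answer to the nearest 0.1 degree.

Let the plane be z = a·x + b·y + c.
W-102−W-101: 547a − 71b = −0.2;  W-103−W-101: 245a + 243b = −235.1.
Solving gives a = −0.11137, b = −0.85520.
Unit vector along 075° is (sin 75°, cos 75°) = (0.9659, 0.2588).
Slope in that direction = a·(0.9659) + b·(0.2588) = −0.32892.
Apparent dip = arctan|0.32892| = 18.2° (true dip is 40.8°, so apparent ≤ true as expected).

18.2°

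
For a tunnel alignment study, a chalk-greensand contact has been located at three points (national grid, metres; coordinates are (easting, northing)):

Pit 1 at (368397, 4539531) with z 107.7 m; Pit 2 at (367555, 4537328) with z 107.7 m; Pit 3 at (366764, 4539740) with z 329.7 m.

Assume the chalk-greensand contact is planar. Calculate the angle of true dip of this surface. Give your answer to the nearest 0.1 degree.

Let the plane be z = a·E + b·N + c.
Pit 2−Pit 1: −842a − 2203b = 0;  Pit 3−Pit 1: −1633a + 209b = 222.
Solving gives a = −0.12961, b = 0.04954.
Gradient magnitude |∇z| = √(a² + b²) = √(0.01680 + 0.00245) = 0.13875.
True dip = arctan(0.13875) = 7.9°, dipping toward ESE (azimuth ≈ 111°).

7.9°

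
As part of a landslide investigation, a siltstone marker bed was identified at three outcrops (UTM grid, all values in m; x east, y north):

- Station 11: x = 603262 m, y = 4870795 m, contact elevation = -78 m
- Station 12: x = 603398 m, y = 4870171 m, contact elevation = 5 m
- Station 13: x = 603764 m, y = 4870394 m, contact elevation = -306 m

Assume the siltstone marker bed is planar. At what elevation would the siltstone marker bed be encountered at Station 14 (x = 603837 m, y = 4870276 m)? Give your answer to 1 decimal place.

-322.4 m

Two edge vectors: Station 11→Station 12 = (136, -624, 83), Station 11→Station 13 = (502, -401, -228).
Normal n = (Station 11→Station 12) × (Station 11→Station 13) = (175555, 72674, 258712).
So ∂z/∂x = −n_x/n_z = −0.678573085 and ∂z/∂y = −n_y/n_z = −0.280906954.
Intercept c from Station 11: -78 + 409357.36 + 1368240.19 = 1777519.55.
At (603837, 4870276): z = −409747.5 − 1368094.4 + 1777519.55 = -322.4 m.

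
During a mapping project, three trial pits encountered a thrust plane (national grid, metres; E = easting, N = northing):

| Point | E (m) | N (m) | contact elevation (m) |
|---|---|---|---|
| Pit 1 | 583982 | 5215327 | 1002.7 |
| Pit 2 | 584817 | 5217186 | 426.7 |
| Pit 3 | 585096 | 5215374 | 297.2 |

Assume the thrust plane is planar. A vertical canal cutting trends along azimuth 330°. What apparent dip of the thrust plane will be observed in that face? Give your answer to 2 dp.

Let the plane be z = a·E + b·N + c.
Pit 2−Pit 1: 835a + 1859b = −576;  Pit 3−Pit 1: 1114a + 47b = −705.5.
Solving gives a = −0.63221, b = −0.02588.
Unit vector along 330° is (sin 330°, cos 330°) = (-0.5000, 0.8660).
Slope in that direction = a·(-0.5000) + b·(0.8660) = 0.29370.
Apparent dip = arctan|0.29370| = 16.37° (true dip is 32.3°, so apparent ≤ true as expected).

16.37°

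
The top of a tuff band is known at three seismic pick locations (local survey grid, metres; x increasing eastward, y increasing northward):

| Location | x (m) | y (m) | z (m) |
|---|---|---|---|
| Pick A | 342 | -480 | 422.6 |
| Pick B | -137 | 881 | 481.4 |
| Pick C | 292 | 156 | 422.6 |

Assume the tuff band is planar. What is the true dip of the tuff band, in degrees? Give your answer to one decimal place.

Let the plane be z = a·x + b·y + c.
Pick B−Pick A: −479a + 1361b = 58.8;  Pick C−Pick A: −50a + 636b = 0.
Solving gives a = −0.15806, b = −0.01243.
Gradient magnitude |∇z| = √(a² + b²) = √(0.02498 + 0.00015) = 0.15855.
True dip = arctan(0.15855) = 9.0°, dipping toward E (azimuth ≈ 086°).

9.0°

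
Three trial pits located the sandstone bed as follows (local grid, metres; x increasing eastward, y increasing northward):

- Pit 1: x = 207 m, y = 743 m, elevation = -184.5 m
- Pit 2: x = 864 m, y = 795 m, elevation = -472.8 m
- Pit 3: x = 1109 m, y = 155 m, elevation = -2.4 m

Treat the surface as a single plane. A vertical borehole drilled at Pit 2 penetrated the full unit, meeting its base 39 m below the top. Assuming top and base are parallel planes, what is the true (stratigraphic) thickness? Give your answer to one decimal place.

Two edge vectors: Pit 1→Pit 2 = (657, 52, -288.3), Pit 1→Pit 3 = (902, -588, 182.1).
Normal n = (Pit 1→Pit 2) × (Pit 1→Pit 3) = (-160051.2, -379686.3, -433220).
So ∂z/∂x = −n_x/n_z = −0.36945 and ∂z/∂y = −n_y/n_z = −0.87643.
|∇z| = √(a²+b²) = 0.95111, so dip δ = arctan(0.95111) = 43.56°.
True thickness = vertical thickness × cos δ = 39 × cos 43.56° = 28.3 m.

28.3 m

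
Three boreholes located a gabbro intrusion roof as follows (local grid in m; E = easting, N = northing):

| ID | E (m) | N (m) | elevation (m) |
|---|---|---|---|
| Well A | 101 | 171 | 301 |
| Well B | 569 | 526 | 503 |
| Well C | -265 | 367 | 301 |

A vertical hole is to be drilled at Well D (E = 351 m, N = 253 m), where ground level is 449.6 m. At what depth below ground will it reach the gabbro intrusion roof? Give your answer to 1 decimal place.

76.6 m

Let the plane be z = a·E + b·N + c.
Well B−Well A: 468a + 355b = 202;  Well C−Well A: −366a + 196b = 0.
Solving gives a = 0.17862, b = 0.33354.
Then c = 301 − a·101 − b·171 = 225.92.
At (351, 253): z_contact = 62.69 + 84.39 + 225.92 = 373.00 m.
Depth below ground = 449.6 − 373.00 = 76.6 m.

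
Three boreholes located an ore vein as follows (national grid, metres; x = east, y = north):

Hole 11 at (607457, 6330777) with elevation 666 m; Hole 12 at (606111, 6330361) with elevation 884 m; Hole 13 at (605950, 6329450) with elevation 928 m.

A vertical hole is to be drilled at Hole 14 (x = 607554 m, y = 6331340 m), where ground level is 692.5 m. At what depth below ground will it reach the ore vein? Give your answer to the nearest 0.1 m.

53.3 m

Two edge vectors: Hole 11→Hole 12 = (-1346, -416, 218), Hole 11→Hole 13 = (-1507, -1327, 262).
Normal n = (Hole 11→Hole 12) × (Hole 11→Hole 13) = (180294, 24126, 1159230).
So ∂z/∂x = −n_x/n_z = −0.155529101 and ∂z/∂y = −n_y/n_z = −0.020812091.
Intercept c from Hole 11: 666 + 94477.24 + 131756.71 = 226899.95.
At (607554, 6331340): z_contact = −94492.33 − 131768.42 + 226899.95 = 639.20 m.
Depth below ground = 692.5 − 639.20 = 53.3 m.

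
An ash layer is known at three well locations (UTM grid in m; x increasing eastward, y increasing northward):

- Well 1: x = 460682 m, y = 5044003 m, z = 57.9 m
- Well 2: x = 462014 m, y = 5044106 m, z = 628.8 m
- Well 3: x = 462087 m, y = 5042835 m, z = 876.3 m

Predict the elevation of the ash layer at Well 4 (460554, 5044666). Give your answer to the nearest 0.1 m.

-110.9 m

Let the plane be z = a·x + b·y + c.
Well 2−Well 1: 1332a + 103b = 570.9;  Well 3−Well 1: 1405a − 1168b = 818.4.
Solving gives a = 0.441699721, b = −0.169359497.
Then c = 57.9 − a·460682 − b·5044003 = 650824.60.
At (460554, 5044666): z = 203426.6 − 854362.1 + 650824.60 = -110.9 m.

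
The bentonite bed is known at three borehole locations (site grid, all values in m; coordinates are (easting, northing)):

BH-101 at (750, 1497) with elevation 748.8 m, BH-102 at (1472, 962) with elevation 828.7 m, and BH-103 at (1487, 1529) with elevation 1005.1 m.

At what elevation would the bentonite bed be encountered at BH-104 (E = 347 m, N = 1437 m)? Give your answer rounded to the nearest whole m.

596 m

Let the plane be z = a·E + b·N + c.
BH-102−BH-101: 722a − 535b = 79.9;  BH-103−BH-101: 737a + 32b = 256.3.
Solving gives a = 0.33464, b = 0.30226.
Then c = 748.8 − a·750 − b·1497 = 45.34.
At (347, 1437): z = 116.1 + 434.3 + 45.34 = 595.8 m.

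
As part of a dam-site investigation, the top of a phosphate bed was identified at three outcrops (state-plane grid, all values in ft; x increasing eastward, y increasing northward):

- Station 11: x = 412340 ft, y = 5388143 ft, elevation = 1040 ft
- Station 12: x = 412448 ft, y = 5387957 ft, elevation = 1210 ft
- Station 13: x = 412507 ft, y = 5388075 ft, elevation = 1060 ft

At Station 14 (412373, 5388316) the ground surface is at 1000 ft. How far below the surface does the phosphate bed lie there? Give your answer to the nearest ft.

Let the plane be z = a·x + b·y + c.
Station 12−Station 11: 108a − 186b = 170;  Station 13−Station 11: 167a − 68b = 20.
Solving gives a = −0.33055064, b = −1.10591112.
Then c = 1040 − a·412340 − b·5388143 = 6096146.52.
At (412373, 5388316): z_contact = −136310.2 − 5958998.6 + 6096146.52 = 837.8 ft.
Depth below ground = 1000 − 837.8 = 162 ft.

162 ft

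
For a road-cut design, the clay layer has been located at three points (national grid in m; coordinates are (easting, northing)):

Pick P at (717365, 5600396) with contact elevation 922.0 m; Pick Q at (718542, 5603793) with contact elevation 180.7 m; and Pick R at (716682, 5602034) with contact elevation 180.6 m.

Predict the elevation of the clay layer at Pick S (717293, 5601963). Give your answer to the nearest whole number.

Let the plane be z = a·E + b·N + c.
Pick Q−Pick P: 1177a + 3397b = −741.3;  Pick R−Pick P: −683a + 1638b = −741.4.
Solving gives a = 0.30702984, b = −0.32460233.
Then c = 922 − a·717365 − b·5600396 = 1598571.14.
At (717293, 5601963): z = 220230.4 − 1818410.3 + 1598571.14 = 391.2 m.

391 m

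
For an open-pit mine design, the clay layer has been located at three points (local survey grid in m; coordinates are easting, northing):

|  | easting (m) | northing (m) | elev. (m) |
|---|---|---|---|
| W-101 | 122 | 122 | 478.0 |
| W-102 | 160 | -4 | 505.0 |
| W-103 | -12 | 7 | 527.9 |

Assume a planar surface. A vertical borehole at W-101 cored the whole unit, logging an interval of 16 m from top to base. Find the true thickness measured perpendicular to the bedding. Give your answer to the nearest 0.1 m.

Two edge vectors: W-101→W-102 = (38, -126, 27), W-101→W-103 = (-134, -115, 49.9).
Normal n = (W-101→W-102) × (W-101→W-103) = (-3182.4, -5514.2, -21254).
So ∂z/∂easting = −n_x/n_z = −0.14973 and ∂z/∂northing = −n_y/n_z = −0.25944.
|∇z| = √(a²+b²) = 0.29955, so dip δ = arctan(0.29955) = 16.68°.
True thickness = vertical thickness × cos δ = 16 × cos 16.68° = 15.3 m.

15.3 m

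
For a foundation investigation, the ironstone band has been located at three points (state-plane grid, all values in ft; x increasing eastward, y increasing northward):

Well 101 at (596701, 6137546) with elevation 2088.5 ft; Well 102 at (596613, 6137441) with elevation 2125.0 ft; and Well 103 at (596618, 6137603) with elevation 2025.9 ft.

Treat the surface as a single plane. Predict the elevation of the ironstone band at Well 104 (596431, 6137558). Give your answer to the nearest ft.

1993 ft

Let the plane be z = a·x + b·y + c.
Well 102−Well 101: −88a − 105b = 36.5;  Well 103−Well 101: −83a + 57b = −62.6.
Solving gives a = 0.32717938, b = −0.62182652.
Then c = 2088.5 − a·596701 − b·6137546 = 3623349.13.
At (596431, 6137558): z = 195139.9 − 3816496.4 + 3623349.13 = 1992.7 ft.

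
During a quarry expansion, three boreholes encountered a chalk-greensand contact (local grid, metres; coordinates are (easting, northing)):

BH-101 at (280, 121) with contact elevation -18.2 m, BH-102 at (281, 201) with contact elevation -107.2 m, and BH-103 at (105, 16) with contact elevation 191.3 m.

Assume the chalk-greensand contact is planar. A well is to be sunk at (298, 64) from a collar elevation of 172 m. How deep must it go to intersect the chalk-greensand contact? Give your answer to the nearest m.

Two edge vectors: BH-101→BH-102 = (1, 80, -89), BH-101→BH-103 = (-175, -105, 209.5).
Normal n = (BH-101→BH-102) × (BH-101→BH-103) = (7415, 15365.5, 13895).
So ∂z/∂E = −n_x/n_z = −0.53365 and ∂z/∂N = −n_y/n_z = −1.10583.
Intercept c from BH-101: -18.2 + 149.42 + 133.81 = 265.03.
At (298, 64): z_contact = −159.0 − 70.8 + 265.03 = 35.2 m.
Depth below ground = 172 − 35.2 = 137 m.

137 m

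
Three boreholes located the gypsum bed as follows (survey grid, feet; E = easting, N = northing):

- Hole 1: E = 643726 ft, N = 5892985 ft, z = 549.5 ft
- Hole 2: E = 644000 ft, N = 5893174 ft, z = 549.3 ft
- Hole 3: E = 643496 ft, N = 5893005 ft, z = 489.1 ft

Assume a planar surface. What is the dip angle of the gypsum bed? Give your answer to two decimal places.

Let the plane be z = a·E + b·N + c.
Hole 2−Hole 1: 274a + 189b = −0.2;  Hole 3−Hole 1: −230a + 20b = −60.4.
Solving gives a = 0.23313, b = −0.33903.
Gradient magnitude |∇z| = √(a² + b²) = √(0.05435 + 0.11494) = 0.41145.
True dip = arctan(0.41145) = 22.36°, dipping toward NW (azimuth ≈ 325°).

22.36°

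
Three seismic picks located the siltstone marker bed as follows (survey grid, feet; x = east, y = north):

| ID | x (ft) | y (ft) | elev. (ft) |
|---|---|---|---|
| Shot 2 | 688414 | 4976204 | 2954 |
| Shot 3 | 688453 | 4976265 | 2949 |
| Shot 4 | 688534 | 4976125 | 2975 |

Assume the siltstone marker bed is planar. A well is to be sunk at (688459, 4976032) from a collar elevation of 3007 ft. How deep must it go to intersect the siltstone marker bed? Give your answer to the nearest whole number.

Two edge vectors: Shot 2→Shot 3 = (39, 61, -5), Shot 2→Shot 4 = (120, -79, 21).
Normal n = (Shot 2→Shot 3) × (Shot 2→Shot 4) = (886, -1419, -10401).
So ∂z/∂x = −n_x/n_z = 0.08518412 and ∂z/∂y = −n_y/n_z = −0.13642919.
Intercept c from Shot 2: 2954 − 58641.94 + 678899.48 = 623211.54.
At (688459, 4976032): z_contact = 58645.8 − 678876.0 + 623211.54 = 2981.3 ft.
Depth below ground = 3007 − 2981.3 = 26 ft.

26 ft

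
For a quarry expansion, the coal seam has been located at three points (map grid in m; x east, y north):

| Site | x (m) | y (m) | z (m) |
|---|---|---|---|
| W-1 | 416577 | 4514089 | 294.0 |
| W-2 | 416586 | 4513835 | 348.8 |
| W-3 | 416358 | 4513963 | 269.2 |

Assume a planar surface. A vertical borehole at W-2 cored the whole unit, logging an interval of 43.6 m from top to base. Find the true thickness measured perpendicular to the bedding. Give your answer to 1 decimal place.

Let the plane be z = a·x + b·y + c.
W-2−W-1: 9a − 254b = 54.8;  W-3−W-1: −219a − 126b = −24.8.
Solving gives a = 0.23263, b = −0.20751.
|∇z| = √(a²+b²) = 0.31173, so dip δ = arctan(0.31173) = 17.31°.
True thickness = vertical thickness × cos δ = 43.6 × cos 17.31° = 41.6 m.

41.6 m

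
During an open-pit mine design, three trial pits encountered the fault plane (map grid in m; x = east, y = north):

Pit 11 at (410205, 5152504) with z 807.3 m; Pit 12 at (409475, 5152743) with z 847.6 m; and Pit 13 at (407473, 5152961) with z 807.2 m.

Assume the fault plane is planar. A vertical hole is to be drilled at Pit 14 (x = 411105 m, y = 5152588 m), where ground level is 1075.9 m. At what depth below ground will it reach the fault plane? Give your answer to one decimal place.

Let the plane be z = a·x + b·y + c.
Pit 12−Pit 11: −730a + 239b = 40.3;  Pit 13−Pit 11: −2732a + 457b = −0.1.
Solving gives a = 0.057747590, b = 0.345003100.
Then c = 807.3 − a·410205 − b·5152504 = −1800510.90.
At (411105, 5152588): z_contact = 23740.32 + 1777658.83 − 1800510.90 = 888.25 m.
Depth below ground = 1075.9 − 888.25 = 187.6 m.

187.6 m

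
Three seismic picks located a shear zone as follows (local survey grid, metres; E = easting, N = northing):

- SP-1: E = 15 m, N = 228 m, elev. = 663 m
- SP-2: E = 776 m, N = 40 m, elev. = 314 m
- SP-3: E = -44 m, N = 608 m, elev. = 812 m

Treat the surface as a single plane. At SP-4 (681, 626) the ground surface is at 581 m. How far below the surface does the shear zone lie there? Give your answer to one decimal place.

35.7 m

Let the plane be z = a·E + b·N + c.
SP-2−SP-1: 761a − 188b = −349;  SP-3−SP-1: −59a + 380b = 149.
Solving gives a = −0.37617, b = 0.33370.
Then c = 663 − a·15 − b·228 = 592.56.
At (681, 626): z_contact = −256.17 + 208.90 + 592.56 = 545.28 m.
Depth below ground = 581 − 545.28 = 35.7 m.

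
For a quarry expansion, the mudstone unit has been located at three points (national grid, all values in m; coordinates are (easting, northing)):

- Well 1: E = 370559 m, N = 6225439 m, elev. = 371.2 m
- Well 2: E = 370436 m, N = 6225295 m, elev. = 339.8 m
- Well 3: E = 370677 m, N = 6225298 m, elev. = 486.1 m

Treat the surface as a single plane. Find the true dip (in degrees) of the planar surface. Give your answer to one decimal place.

Two edge vectors: Well 1→Well 2 = (-123, -144, -31.4), Well 1→Well 3 = (118, -141, 114.9).
Normal n = (Well 1→Well 2) × (Well 1→Well 3) = (-20973, 10427.5, 34335).
So ∂z/∂E = −n_x/n_z = 0.61083 and ∂z/∂N = −n_y/n_z = −0.30370.
Gradient magnitude |∇z| = √(a² + b²) = √(0.37312 + 0.09223) = 0.68217.
True dip = arctan(0.68217) = 34.3°, dipping toward WNW (azimuth ≈ 296°).

34.3°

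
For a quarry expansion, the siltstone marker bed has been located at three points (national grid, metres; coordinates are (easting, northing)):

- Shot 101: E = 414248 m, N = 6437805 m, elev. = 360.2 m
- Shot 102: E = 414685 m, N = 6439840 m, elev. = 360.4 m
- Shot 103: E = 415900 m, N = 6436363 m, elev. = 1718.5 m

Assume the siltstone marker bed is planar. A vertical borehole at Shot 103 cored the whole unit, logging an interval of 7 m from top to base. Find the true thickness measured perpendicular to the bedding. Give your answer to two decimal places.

Let the plane be z = a·E + b·N + c.
Shot 102−Shot 101: 437a + 2035b = 0.2;  Shot 103−Shot 101: 1652a − 1442b = 1358.3.
Solving gives a = 0.69250, b = −0.14861.
|∇z| = √(a²+b²) = 0.70826, so dip δ = arctan(0.70826) = 35.31°.
True thickness = vertical thickness × cos δ = 7 × cos 35.31° = 5.71 m.

5.71 m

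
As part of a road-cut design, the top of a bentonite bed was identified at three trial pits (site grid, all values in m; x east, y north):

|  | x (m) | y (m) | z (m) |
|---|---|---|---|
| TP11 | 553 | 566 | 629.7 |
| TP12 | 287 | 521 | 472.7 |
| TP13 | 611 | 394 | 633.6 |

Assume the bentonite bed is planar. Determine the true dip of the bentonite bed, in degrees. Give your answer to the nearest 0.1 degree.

Let the plane be z = a·x + b·y + c.
TP12−TP11: −266a − 45b = −157;  TP13−TP11: 58a − 172b = 3.9.
Solving gives a = 0.56200, b = 0.16684.
Gradient magnitude |∇z| = √(a² + b²) = √(0.31585 + 0.02783) = 0.58624.
True dip = arctan(0.58624) = 30.4°, dipping toward WSW (azimuth ≈ 253°).

30.4°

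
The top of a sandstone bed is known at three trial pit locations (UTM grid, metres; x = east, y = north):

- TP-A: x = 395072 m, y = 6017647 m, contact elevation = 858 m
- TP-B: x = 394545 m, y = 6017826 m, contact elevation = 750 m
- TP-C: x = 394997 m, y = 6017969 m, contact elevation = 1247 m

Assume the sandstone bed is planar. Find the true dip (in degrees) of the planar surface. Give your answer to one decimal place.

Let the plane be z = a·x + b·y + c.
TP-B−TP-A: −527a + 179b = −108;  TP-C−TP-A: −75a + 322b = 389.
Solving gives a = 0.66812, b = 1.36369.
Gradient magnitude |∇z| = √(a² + b²) = √(0.44639 + 1.85966) = 1.51857.
True dip = arctan(1.51857) = 56.6°, dipping toward SSW (azimuth ≈ 206°).

56.6°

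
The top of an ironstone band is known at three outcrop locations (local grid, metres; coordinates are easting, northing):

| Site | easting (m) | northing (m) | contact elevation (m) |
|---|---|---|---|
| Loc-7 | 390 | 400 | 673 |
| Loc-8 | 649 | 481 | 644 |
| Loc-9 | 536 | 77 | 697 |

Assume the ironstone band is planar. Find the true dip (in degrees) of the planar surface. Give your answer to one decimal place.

Let the plane be z = a·easting + b·northing + c.
Loc-8−Loc-7: 259a + 81b = −29;  Loc-9−Loc-7: 146a − 323b = 24.
Solving gives a = −0.07774, b = −0.10944.
Gradient magnitude |∇z| = √(a² + b²) = √(0.00604 + 0.01198) = 0.13424.
True dip = arctan(0.13424) = 7.6°, dipping toward NE (azimuth ≈ 035°).

7.6°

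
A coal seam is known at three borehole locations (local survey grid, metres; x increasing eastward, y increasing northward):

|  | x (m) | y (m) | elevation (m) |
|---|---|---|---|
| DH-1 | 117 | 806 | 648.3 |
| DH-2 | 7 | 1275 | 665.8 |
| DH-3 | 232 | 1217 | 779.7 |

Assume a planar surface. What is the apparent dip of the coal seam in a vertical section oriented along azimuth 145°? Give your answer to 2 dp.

10.14°

Two edge vectors: DH-1→DH-2 = (-110, 469, 17.5), DH-1→DH-3 = (115, 411, 131.4).
Normal n = (DH-1→DH-2) × (DH-1→DH-3) = (54434.1, 16466.5, -99145).
So ∂z/∂x = −n_x/n_z = 0.54904 and ∂z/∂y = −n_y/n_z = 0.16609.
Unit vector along 145° is (sin 145°, cos 145°) = (0.5736, -0.8192).
Slope in that direction = a·(0.5736) + b·(-0.8192) = 0.17886.
Apparent dip = arctan|0.17886| = 10.14° (true dip is 29.8°, so apparent ≤ true as expected).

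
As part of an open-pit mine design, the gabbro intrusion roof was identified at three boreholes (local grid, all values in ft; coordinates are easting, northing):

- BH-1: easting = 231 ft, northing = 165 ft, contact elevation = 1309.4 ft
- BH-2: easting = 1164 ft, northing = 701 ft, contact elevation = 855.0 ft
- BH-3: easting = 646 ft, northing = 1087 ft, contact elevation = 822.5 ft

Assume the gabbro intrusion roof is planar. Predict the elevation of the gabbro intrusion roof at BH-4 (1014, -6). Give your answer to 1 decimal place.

1186.7 ft

Two edge vectors: BH-1→BH-2 = (933, 536, -454.4), BH-1→BH-3 = (415, 922, -486.9).
Normal n = (BH-1→BH-2) × (BH-1→BH-3) = (157978.4, 265701.7, 637786).
So ∂z/∂easting = −n_x/n_z = −0.247698 and ∂z/∂northing = −n_y/n_z = −0.416600.
Intercept c from BH-1: 1309.4 + 57.22 + 68.74 = 1435.36.
At (1014, -6): z = −251.2 + 2.5 + 1435.36 = 1186.7 ft.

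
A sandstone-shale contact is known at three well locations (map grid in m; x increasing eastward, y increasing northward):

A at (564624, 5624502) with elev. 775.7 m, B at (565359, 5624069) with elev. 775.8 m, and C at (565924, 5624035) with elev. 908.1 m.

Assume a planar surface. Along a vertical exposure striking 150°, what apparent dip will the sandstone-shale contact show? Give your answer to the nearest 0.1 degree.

14.2°

Let the plane be z = a·x + b·y + c.
B−A: 735a − 433b = 0.1;  C−A: 1300a − 467b = 132.4.
Solving gives a = 0.26078, b = 0.44244.
Unit vector along 150° is (sin 150°, cos 150°) = (0.5000, -0.8660).
Slope in that direction = a·(0.5000) + b·(-0.8660) = −0.25277.
Apparent dip = arctan|0.25277| = 14.2° (true dip is 27.2°, so apparent ≤ true as expected).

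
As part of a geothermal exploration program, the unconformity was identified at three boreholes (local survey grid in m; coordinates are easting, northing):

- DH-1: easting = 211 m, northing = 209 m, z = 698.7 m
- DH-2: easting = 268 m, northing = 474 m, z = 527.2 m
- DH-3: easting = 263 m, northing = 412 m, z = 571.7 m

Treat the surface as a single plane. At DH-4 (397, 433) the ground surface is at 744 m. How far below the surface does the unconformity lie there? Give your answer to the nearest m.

118 m

Let the plane be z = a·easting + b·northing + c.
DH-2−DH-1: 57a + 265b = −171.5;  DH-3−DH-1: 52a + 203b = −127.
Solving gives a = 0.52490, b = −0.76007.
Then c = 698.7 − a·211 − b·209 = 746.80.
At (397, 433): z_contact = 208.4 − 329.1 + 746.80 = 626.1 m.
Depth below ground = 744 − 626.1 = 118 m.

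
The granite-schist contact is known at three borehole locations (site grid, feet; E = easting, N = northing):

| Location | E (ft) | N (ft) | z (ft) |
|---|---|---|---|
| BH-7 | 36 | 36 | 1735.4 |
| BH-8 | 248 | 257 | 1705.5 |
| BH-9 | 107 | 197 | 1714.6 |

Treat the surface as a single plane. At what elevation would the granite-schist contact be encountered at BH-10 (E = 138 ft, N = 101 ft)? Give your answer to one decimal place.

1726.1 ft

Two edge vectors: BH-7→BH-8 = (212, 221, -29.9), BH-7→BH-9 = (71, 161, -20.8).
Normal n = (BH-7→BH-8) × (BH-7→BH-9) = (217.1, 2286.7, 18441).
So ∂z/∂E = −n_x/n_z = −0.01177 and ∂z/∂N = −n_y/n_z = −0.12400.
Intercept c from BH-7: 1735.4 + 0.42 + 4.46 = 1740.29.
At (138, 101): z = −1.6 − 12.5 + 1740.29 = 1726.1 ft.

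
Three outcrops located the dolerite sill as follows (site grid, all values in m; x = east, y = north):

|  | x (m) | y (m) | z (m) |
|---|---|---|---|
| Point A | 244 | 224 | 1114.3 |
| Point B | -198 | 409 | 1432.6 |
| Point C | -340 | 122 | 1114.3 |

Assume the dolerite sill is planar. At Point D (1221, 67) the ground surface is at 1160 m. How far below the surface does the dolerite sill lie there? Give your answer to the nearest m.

Two edge vectors: Point A→Point B = (-442, 185, 318.3), Point A→Point C = (-584, -102, 0).
Normal n = (Point A→Point B) × (Point A→Point C) = (32466.6, -185887.2, 153124).
So ∂z/∂x = −n_x/n_z = −0.21203 and ∂z/∂y = −n_y/n_z = 1.21397.
Intercept c from Point A: 1114.3 + 51.73 − 271.93 = 894.11.
At (1221, 67): z_contact = −258.9 + 81.3 + 894.11 = 716.6 m.
Depth below ground = 1160 − 716.6 = 443 m.

443 m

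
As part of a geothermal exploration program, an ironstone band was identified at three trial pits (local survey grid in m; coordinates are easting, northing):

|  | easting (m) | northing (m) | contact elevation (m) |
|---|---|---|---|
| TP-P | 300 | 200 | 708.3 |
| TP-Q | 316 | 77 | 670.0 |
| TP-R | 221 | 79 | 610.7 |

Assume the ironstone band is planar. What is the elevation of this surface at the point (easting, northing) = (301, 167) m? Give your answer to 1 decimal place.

695.9 m

Let the plane be z = a·easting + b·northing + c.
TP-Q−TP-P: 16a − 123b = −38.3;  TP-R−TP-P: −79a − 121b = −97.6.
Solving gives a = 0.63250, b = 0.39366.
Then c = 708.3 − a·300 − b·200 = 439.82.
At (301, 167): z = 190.4 + 65.7 + 439.82 = 695.9 m.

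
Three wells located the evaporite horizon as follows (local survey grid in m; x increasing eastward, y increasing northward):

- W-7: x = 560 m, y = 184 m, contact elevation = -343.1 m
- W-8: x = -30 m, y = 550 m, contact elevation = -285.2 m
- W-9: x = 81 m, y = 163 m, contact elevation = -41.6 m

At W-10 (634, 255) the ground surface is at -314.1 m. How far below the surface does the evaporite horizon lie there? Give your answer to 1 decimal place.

129.8 m

Two edge vectors: W-7→W-8 = (-590, 366, 57.9), W-7→W-9 = (-479, -21, 301.5).
Normal n = (W-7→W-8) × (W-7→W-9) = (111564.9, 150150.9, 187704).
So ∂z/∂x = −n_x/n_z = −0.59437 and ∂z/∂y = −n_y/n_z = −0.79993.
Intercept c from W-7: -343.1 + 332.85 + 147.19 = 136.93.
At (634, 255): z_contact = −376.83 − 203.98 + 136.93 = -443.88 m.
Depth below ground = -314.1 − (-443.88) = 129.8 m.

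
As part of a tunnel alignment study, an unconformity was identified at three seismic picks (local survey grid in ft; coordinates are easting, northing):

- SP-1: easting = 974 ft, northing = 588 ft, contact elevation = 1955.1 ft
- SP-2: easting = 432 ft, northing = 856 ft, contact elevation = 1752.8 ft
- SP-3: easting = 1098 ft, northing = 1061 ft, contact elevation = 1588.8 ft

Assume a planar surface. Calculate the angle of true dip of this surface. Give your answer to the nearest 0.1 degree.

37.7°

Let the plane be z = a·easting + b·northing + c.
SP-2−SP-1: −542a + 268b = −202.3;  SP-3−SP-1: 124a + 473b = −366.3.
Solving gives a = −0.00857, b = −0.77217.
Gradient magnitude |∇z| = √(a² + b²) = √(0.00007 + 0.59625) = 0.77222.
True dip = arctan(0.77222) = 37.7°, dipping toward N (azimuth ≈ 001°).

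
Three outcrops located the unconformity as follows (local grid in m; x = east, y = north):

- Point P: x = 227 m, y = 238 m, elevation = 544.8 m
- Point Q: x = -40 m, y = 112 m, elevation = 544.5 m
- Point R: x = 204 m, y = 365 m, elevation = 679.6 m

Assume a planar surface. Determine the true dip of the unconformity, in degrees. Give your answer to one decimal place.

Two edge vectors: Point P→Point Q = (-267, -126, -0.3), Point P→Point R = (-23, 127, 134.8).
Normal n = (Point P→Point Q) × (Point P→Point R) = (-16946.7, 35998.5, -36807).
So ∂z/∂x = −n_x/n_z = −0.46042 and ∂z/∂y = −n_y/n_z = 0.97803.
Gradient magnitude |∇z| = √(a² + b²) = √(0.21199 + 0.95655) = 1.08099.
True dip = arctan(1.08099) = 47.2°, dipping toward SSE (azimuth ≈ 155°).

47.2°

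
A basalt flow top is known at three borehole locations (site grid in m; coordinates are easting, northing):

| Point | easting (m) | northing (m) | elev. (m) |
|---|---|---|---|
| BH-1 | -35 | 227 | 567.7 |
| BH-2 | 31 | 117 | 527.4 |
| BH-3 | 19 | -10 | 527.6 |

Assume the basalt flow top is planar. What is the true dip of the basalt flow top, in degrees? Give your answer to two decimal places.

28.01°

Two edge vectors: BH-1→BH-2 = (66, -110, -40.3), BH-1→BH-3 = (54, -237, -40.1).
Normal n = (BH-1→BH-2) × (BH-1→BH-3) = (-5140.1, 470.4, -9702).
So ∂z/∂easting = −n_x/n_z = −0.52980 and ∂z/∂northing = −n_y/n_z = 0.04848.
Gradient magnitude |∇z| = √(a² + b²) = √(0.28069 + 0.00235) = 0.53201.
True dip = arctan(0.53201) = 28.01°, dipping toward E (azimuth ≈ 095°).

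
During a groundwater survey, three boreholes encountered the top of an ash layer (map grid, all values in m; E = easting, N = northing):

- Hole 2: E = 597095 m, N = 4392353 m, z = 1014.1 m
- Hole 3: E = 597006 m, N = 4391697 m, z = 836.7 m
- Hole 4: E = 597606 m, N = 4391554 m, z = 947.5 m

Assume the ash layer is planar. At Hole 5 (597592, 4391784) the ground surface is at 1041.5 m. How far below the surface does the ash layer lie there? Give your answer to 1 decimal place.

42.7 m

Let the plane be z = a·E + b·N + c.
Hole 3−Hole 2: −89a − 656b = −177.4;  Hole 4−Hole 2: 511a − 799b = −66.6.
Solving gives a = 0.241315492, b = 0.237687380.
Then c = 1014.1 − a·597095 − b·4392353 = −1187081.05.
At (597592, 4391784): z_contact = 144208.21 + 1043871.63 − 1187081.05 = 998.79 m.
Depth below ground = 1041.5 − 998.79 = 42.7 m.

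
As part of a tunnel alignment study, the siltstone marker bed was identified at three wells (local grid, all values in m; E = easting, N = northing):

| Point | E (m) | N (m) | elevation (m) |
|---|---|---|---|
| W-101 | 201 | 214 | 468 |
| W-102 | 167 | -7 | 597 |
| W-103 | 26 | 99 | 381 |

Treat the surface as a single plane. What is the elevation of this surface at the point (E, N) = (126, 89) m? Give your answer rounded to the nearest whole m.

Two edge vectors: W-101→W-102 = (-34, -221, 129), W-101→W-103 = (-175, -115, -87).
Normal n = (W-101→W-102) × (W-101→W-103) = (34062, -25533, -34765).
So ∂z/∂E = −n_x/n_z = 0.97978 and ∂z/∂N = −n_y/n_z = −0.73445.
Intercept c from W-101: 468 − 196.94 + 157.17 = 428.24.
At (126, 89): z = 123.5 − 65.4 + 428.24 = 486.3 m.

486 m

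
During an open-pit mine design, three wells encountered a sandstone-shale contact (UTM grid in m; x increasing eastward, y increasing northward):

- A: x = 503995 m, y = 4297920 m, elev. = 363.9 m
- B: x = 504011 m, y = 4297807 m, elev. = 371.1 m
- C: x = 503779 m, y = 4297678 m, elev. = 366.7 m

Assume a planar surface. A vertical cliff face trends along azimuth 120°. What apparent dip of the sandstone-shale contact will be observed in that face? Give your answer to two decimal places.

Two edge vectors: A→B = (16, -113, 7.2), A→C = (-216, -242, 2.8).
Normal n = (A→B) × (A→C) = (1426, -1600, -28280).
So ∂z/∂x = −n_x/n_z = 0.05042 and ∂z/∂y = −n_y/n_z = −0.05658.
Unit vector along 120° is (sin 120°, cos 120°) = (0.8660, -0.5000).
Slope in that direction = a·(0.8660) + b·(-0.5000) = 0.07196.
Apparent dip = arctan|0.07196| = 4.12° (true dip is 4.3°, so apparent ≤ true as expected).

4.12°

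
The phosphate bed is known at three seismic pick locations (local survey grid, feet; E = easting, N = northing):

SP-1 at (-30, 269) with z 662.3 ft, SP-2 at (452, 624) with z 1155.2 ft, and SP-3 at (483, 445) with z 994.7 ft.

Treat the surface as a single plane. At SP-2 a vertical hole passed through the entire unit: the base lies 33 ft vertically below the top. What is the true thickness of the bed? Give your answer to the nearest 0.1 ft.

23.3 ft

Let the plane be z = a·E + b·N + c.
SP-2−SP-1: 482a + 355b = 492.9;  SP-3−SP-1: 513a + 176b = 332.4.
Solving gives a = 0.32124, b = 0.95228.
|∇z| = √(a²+b²) = 1.00501, so dip δ = arctan(1.00501) = 45.14°.
True thickness = vertical thickness × cos δ = 33 × cos 45.14° = 23.3 ft.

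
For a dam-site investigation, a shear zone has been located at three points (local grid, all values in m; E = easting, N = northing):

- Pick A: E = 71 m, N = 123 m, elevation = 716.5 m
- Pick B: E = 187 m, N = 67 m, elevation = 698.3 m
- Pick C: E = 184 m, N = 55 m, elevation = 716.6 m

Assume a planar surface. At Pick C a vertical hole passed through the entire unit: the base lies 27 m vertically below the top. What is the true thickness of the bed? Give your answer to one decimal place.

Let the plane be z = a·E + b·N + c.
Pick B−Pick A: 116a − 56b = −18.2;  Pick C−Pick A: 113a − 68b = 0.1.
Solving gives a = −0.79692, b = −1.32577.
|∇z| = √(a²+b²) = 1.54685, so dip δ = arctan(1.54685) = 57.12°.
True thickness = vertical thickness × cos δ = 27 × cos 57.12° = 14.7 m.

14.7 m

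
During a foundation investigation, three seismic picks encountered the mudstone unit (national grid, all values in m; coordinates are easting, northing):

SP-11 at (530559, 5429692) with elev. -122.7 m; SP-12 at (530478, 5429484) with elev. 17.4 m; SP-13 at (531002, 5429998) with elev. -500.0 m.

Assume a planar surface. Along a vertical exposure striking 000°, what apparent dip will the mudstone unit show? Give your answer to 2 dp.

25.07°

Let the plane be z = a·easting + b·northing + c.
SP-12−SP-11: −81a − 208b = 140.1;  SP-13−SP-11: 443a + 306b = −377.3.
Solving gives a = −0.52864, b = −0.46770.
Unit vector along 000° is (sin 0°, cos 0°) = (0.0000, 1.0000).
Slope in that direction = a·(0.0000) + b·(1.0000) = −0.46770.
Apparent dip = arctan|0.46770| = 25.07° (true dip is 35.2°, so apparent ≤ true as expected).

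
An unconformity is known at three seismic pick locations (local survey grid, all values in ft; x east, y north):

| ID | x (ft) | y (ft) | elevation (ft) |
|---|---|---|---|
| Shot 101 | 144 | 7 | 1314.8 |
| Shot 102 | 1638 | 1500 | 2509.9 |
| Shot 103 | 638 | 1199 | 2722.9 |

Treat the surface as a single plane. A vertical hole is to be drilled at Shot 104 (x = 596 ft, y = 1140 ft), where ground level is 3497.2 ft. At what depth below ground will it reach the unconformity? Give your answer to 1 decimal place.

832.6 ft

Two edge vectors: Shot 101→Shot 102 = (1494, 1493, 1195.1), Shot 101→Shot 103 = (494, 1192, 1408.1).
Normal n = (Shot 101→Shot 102) × (Shot 101→Shot 103) = (677734.1, -1513322, 1043306).
So ∂z/∂x = −n_x/n_z = −0.649602 and ∂z/∂y = −n_y/n_z = 1.450506.
Intercept c from Shot 101: 1314.8 + 93.54 − 10.15 = 1398.19.
At (596, 1140): z_contact = −387.16 + 1653.58 + 1398.19 = 2664.60 ft.
Depth below ground = 3497.2 − 2664.60 = 832.6 ft.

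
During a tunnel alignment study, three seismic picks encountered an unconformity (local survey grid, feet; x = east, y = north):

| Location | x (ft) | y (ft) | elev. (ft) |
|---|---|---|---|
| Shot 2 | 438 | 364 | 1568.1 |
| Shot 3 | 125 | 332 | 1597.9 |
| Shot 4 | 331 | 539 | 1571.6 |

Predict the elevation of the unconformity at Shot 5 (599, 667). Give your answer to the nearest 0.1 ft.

1542.5 ft

Two edge vectors: Shot 2→Shot 3 = (-313, -32, 29.8), Shot 2→Shot 4 = (-107, 175, 3.5).
Normal n = (Shot 2→Shot 3) × (Shot 2→Shot 4) = (-5327, -2093.1, -58199).
So ∂z/∂x = −n_x/n_z = −0.09153 and ∂z/∂y = −n_y/n_z = −0.03596.
Intercept c from Shot 2: 1568.1 + 40.09 + 13.09 = 1621.28.
At (599, 667): z = −54.8 − 24.0 + 1621.28 = 1542.5 ft.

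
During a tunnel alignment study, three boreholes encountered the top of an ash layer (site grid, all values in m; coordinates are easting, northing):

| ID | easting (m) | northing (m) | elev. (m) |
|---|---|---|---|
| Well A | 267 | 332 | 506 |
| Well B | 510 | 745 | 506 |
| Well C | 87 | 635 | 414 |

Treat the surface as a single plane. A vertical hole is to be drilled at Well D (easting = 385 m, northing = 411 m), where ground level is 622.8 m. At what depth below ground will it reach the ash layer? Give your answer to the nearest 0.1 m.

Let the plane be z = a·easting + b·northing + c.
Well B−Well A: 243a + 413b = 0;  Well C−Well A: −180a + 303b = −92.
Solving gives a = 0.25678, b = −0.15109.
Then c = 506 − a·267 − b·332 = 487.60.
At (385, 411): z_contact = 98.86 − 62.10 + 487.60 = 524.36 m.
Depth below ground = 622.8 − 524.36 = 98.4 m.

98.4 m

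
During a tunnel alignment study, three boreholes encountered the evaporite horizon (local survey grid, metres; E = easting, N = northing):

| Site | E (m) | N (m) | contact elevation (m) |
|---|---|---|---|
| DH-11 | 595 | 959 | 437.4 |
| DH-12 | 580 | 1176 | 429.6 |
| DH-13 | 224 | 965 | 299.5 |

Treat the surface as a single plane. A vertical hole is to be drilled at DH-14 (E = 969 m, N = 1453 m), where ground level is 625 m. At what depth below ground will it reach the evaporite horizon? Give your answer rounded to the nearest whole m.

54 m

Let the plane be z = a·E + b·N + c.
DH-12−DH-11: −15a + 217b = −7.8;  DH-13−DH-11: −371a + 6b = −137.9.
Solving gives a = 0.37153, b = −0.01026.
Then c = 437.4 − a·595 − b·959 = 226.18.
At (969, 1453): z_contact = 360.0 − 14.9 + 226.18 = 571.3 m.
Depth below ground = 625 − 571.3 = 54 m.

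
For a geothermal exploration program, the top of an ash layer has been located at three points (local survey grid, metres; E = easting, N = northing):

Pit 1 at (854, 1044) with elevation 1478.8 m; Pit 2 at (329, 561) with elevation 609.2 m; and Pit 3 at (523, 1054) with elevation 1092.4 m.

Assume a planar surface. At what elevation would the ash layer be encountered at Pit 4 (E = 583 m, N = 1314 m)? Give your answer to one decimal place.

Two edge vectors: Pit 1→Pit 2 = (-525, -483, -869.6), Pit 1→Pit 3 = (-331, 10, -386.4).
Normal n = (Pit 1→Pit 2) × (Pit 1→Pit 3) = (195327.2, 84977.6, -165123).
So ∂z/∂E = −n_x/n_z = 1.182919 and ∂z/∂N = −n_y/n_z = 0.514632.
Intercept c from Pit 1: 1478.8 − 1010.21 − 537.28 = −68.69.
At (583, 1314): z = 689.6 + 676.2 − 68.69 = 1297.2 m.

1297.2 m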